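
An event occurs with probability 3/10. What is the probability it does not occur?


P(A') = 1 - P(A) = 1 - 3/10 = 7/10

7/10


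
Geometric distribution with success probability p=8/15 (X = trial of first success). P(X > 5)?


P(X > 5) = P(first 5 trials all fail) = (1-p)^5 = (7/15)^5 = 16807/759375

16807/759375


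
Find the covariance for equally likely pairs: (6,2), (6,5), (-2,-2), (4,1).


E[X]=7/2, E[Y]=3/2, E[XY]=25/2
Cov(X,Y) = E[XY] - E[X]E[Y] = 25/2 - 7/2*3/2 = 29/4

29/4


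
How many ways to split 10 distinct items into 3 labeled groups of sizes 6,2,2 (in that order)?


10! = 3628800
Denominator: 6!=720 * 2!=2 * 2!=2
Coefficient = 3628800 / 2880 = 1260

1260


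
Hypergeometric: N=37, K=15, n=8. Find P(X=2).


P(X=2) = C(15,2)*C(22,6) / C(37,8)
= 105*74613 / 38608020
= 7834365/38608020 = 931/4588

931/4588


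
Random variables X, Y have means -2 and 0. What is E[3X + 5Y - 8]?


E[3X + 5Y - 8] = 3*E[X] + 5*E[Y] - 8
= (3)*(-2) + (5)*(0) + (-8)
= -6 + 0 - 8 = -14

-14


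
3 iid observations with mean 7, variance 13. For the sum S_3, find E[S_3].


E[S_n] = n*E[X_1] = 3*7 = 21

21


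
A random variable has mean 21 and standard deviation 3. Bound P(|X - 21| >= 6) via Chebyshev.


k = 6/3 = 2
Chebyshev: P(|X-mu| >= k*sigma) <= 1/k^2 = 1/2^2 = 1/4

1/4


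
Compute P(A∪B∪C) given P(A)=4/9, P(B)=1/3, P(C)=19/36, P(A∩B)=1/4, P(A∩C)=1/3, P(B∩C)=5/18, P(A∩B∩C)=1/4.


P(A∪B∪C) = P(A)+P(B)+P(C) - P(AB)-P(AC)-P(BC) + P(ABC)
= 4/9+1/3+19/36 - 1/4-1/3-5/18 + 1/4
= 25/36

25/36


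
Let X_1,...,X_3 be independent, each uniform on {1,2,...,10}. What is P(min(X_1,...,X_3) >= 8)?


P(min >= 8) = P(all X_i >= 8) = (P(X_1 >= 8))^3
= (3/10)^3 = 27/1000

27/1000


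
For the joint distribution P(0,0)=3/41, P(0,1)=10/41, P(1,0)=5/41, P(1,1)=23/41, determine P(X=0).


P(X=0) = P(0,0)+P(0,1) = 3/41 + 10/41 = 13/41

13/41


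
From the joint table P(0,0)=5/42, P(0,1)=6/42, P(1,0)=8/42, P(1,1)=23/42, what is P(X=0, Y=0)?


Read from table: P(X=0, Y=0) = 5/42

5/42


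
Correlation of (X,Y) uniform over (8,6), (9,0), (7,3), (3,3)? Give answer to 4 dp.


Cov(X,Y) = -0.7500, Var(X) = 5.1875, Var(Y) = 4.5000
rho = Cov/(sqrt(VarX)*sqrt(VarY)) = -0.1552

-0.1552


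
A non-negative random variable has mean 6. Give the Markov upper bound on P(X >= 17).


Markov: P(X >= a) <= E[X]/a
P(X >= 17) <= 6/17

6/17


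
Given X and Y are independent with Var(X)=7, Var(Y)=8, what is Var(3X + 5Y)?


Independence => Cov(X,Y)=0
Var(3X + 5Y) = 3^2*Var(X) + 5^2*Var(Y)
= 9*7 + 25*8 = 263

263


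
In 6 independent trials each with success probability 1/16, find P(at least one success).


P(at least one) = 1 - P(none)
P(none) = (1 - 1/16)^6 = (15/16)^6 = 11390625/16777216
P(at least one) = 1 - 11390625/16777216 = 5386591/16777216

5386591/16777216


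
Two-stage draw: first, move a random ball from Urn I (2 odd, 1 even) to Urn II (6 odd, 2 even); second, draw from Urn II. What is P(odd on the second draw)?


P(transfer odd) = 2/3; P(transfer even) = 1/3
If odd transferred: Urn II has 7 odd of 9, so P(odd|odd moved) = 7/9
If even transferred: Urn II has 6 odd of 9, so P(odd|even moved) = 2/3
By total probability: P(odd) = 2/3*7/9 + 1/3*2/3 = 20/27

20/27


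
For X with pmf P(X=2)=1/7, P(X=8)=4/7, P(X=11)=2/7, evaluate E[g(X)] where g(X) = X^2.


E[X^2] = sum(g(x)*P(x))
= 4*1/7 + 64*4/7 + 121*2/7
= 502/7

502/7


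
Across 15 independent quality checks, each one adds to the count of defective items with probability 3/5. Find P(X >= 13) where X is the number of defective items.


P(X>=13) = P(X=13) + P(X=14) + P(X=15)
= 133923132/6103515625 + 28697814/6103515625 + 14348907/30517578125
= 827453637/30517578125

827453637/30517578125


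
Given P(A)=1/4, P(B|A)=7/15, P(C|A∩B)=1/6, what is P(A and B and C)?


P(A∩B∩C) = P(A) * P(B|A) * P(C|A∩B)
= 1/4 * 7/15 * 1/6
= 7/60 * 1/6 = 7/360

7/360


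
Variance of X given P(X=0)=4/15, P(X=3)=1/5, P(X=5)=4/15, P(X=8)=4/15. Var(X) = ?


E[X] = 61/15, E[X^2] = 383/15
Var(X) = E[X^2] - (E[X])^2 = 383/15 - (61/15)^2 = 2024/225

2024/225


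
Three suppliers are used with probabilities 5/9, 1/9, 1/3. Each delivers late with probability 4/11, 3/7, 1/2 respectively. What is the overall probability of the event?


P(A) = P(A|B1)P(B1) + P(A|B2)P(B2) + P(A|B3)P(B3)
= 4/11*5/9 + 3/7*1/9 + 1/2*1/3
= 20/99 + 1/21 + 1/6 = 577/1386

577/1386


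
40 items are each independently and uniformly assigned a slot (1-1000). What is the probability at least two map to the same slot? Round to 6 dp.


P(all different) = prod((1000-i)/1000 for i=0..39) = 0.453628
P(at least one match) = 1 - 0.453628 = 0.546372

0.546372


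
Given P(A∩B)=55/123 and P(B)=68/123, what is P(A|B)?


P(A|B) = P(A∩B)/P(B) = (55/123)/(68/123) = 55/68

55/68


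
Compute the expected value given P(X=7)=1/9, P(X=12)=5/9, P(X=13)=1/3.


E[X] = sum(x * P(x))
= 7*1/9 + 12*5/9 + 13*1/3
= 106/9

106/9


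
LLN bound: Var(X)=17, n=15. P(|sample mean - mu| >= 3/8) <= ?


Var(Xbar) = Var(X)/n = 17/15
Chebyshev: P(|Xbar-mu| >= 3/8) <= Var(Xbar)/(3/8)^2 = (17/15)/(9/64) = 1088/135
Bound exceeds 1, so trivial bound: 1

1


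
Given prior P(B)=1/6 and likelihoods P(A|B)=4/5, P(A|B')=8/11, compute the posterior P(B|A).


P(A) = P(A|B)P(B) + P(A|B')P(B') = 4/5*1/6 + 8/11*5/6 = 122/165
P(B|A) = P(A|B)P(B)/P(A) = (2/15)/(122/165) = 11/61

11/61


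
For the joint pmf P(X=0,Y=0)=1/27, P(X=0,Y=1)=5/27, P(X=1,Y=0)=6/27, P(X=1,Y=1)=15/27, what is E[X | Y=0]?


P(Y=0) = 7/27
E[X|Y=0] = (0*1 + 1*6)/7 = 6/7

6/7


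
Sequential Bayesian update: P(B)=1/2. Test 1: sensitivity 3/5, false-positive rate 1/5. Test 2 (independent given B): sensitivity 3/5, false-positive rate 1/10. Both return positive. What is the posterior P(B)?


After test 1: P(+) = 3/5*1/2 + 1/5*1/2 = 2/5
P(B|+) = (3/10)/(2/5) = 3/4
After test 2 (use post1 as new prior): P(+) = 3/5*3/4 + 1/10*1/4 = 19/40
P(B|+,+) = (9/20)/(19/40) = 18/19

18/19


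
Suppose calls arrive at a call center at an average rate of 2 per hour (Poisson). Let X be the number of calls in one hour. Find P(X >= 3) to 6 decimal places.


P(X>=3) = 1 - P(X<=2) = 1 - (e^(-2)*2^0/0! + e^(-2)*2^1/1! + e^(-2)*2^2/2!)
≈ 1 - (0.1353352832 + 0.2706705665 + 0.2706705665)
= 1 - 0.6766764162 = 0.3233235838
≈ 0.323324

0.323324


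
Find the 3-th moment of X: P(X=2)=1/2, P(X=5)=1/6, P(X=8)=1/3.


E[X^3] = sum(x^3 * P(x))
= 8*1/2 + 125*1/6 + 512*1/3
= 391/2

391/2


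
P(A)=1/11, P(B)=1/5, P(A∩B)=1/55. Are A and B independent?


P(A)*P(B) = 1/11*1/5 = 1/55
P(A∩B) = 1/55, which equals P(A)P(B), so independent

Yes, A and B are independent


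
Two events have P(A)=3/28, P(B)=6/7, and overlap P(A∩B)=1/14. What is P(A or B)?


P(A∪B) = P(A) + P(B) - P(A∩B)
= 3/28 + 6/7 - 1/14 = 25/28

25/28


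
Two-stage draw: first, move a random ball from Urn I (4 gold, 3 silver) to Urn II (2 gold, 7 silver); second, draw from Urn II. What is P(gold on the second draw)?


P(transfer gold) = 4/7; P(transfer silver) = 3/7
If gold transferred: Urn II has 3 gold of 10, so P(gold|gold moved) = 3/10
If silver transferred: Urn II has 2 gold of 10, so P(gold|silver moved) = 1/5
By total probability: P(gold) = 4/7*3/10 + 3/7*1/5 = 9/35

9/35


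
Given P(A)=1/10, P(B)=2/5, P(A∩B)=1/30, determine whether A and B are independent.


P(A)*P(B) = 1/10*2/5 = 1/25
P(A∩B) = 1/30 != 1/25, so not independent

No, A and B are not independent


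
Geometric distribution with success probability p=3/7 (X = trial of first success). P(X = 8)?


P(X=8) = (1-p)^7 * p = (4/7)^7 * 3/7
= 16384/823543 * 3/7 = 49152/5764801

49152/5764801


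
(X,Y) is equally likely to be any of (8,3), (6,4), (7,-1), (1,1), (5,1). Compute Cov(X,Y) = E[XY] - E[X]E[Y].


E[X]=27/5, E[Y]=8/5, E[XY]=47/5
Cov(X,Y) = E[XY] - E[X]E[Y] = 47/5 - 27/5*8/5 = 19/25

19/25


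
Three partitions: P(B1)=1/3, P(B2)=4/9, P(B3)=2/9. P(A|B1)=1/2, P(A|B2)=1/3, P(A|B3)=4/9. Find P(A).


P(A) = P(A|B1)P(B1) + P(A|B2)P(B2) + P(A|B3)P(B3)
= 1/2*1/3 + 1/3*4/9 + 4/9*2/9
= 1/6 + 4/27 + 8/81 = 67/162

67/162


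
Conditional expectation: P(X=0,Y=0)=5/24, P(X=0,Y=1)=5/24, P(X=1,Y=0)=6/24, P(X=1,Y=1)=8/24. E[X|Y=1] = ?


P(Y=1) = 13/24
E[X|Y=1] = (0*5 + 1*8)/13 = 8/13

8/13


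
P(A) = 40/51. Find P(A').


P(A') = 1 - P(A) = 1 - 40/51 = 11/51

11/51


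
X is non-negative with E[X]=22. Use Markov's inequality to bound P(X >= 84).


Markov: P(X >= a) <= E[X]/a
P(X >= 84) <= 22/84 = 11/42

11/42


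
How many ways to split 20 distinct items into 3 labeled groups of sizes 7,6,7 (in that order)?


20! = 2432902008176640000
Denominator: 7!=5040 * 6!=720 * 7!=5040
Coefficient = 2432902008176640000 / 18289152000 = 133024320

133024320


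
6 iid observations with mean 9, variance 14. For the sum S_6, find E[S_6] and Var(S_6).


E[S_n] = n*mu = 6*9 = 54
Var(S_n) = n*sigma^2 = 6*14 = 84

E[S_6]=54, Var(S_6)=84


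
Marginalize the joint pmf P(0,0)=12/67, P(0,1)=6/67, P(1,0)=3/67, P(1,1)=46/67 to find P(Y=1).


P(Y=1) = P(0,1)+P(1,1) = 6/67 + 46/67 = 52/67

52/67


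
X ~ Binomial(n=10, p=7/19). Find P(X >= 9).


P(X>=9) = P(X=9) + P(X=10)
= 4842432840/6131066257801 + 282475249/6131066257801
= 5124908089/6131066257801

5124908089/6131066257801


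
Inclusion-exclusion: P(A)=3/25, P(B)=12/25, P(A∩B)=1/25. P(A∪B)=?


P(A∪B) = P(A) + P(B) - P(A∩B)
= 3/25 + 12/25 - 1/25 = 14/25

14/25


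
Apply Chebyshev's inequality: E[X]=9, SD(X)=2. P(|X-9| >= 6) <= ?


k = 6/2 = 3
Chebyshev: P(|X-mu| >= k*sigma) <= 1/k^2 = 1/3^2 = 1/9

1/9


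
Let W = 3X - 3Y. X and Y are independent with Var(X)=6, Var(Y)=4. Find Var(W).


Independence => Cov(X,Y)=0
Var(3X - 3Y) = 3^2*Var(X) + (-3)^2*Var(Y)
= 9*6 + 9*4 = 90

90


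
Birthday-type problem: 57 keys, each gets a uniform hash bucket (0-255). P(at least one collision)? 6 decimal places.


P(all different) = prod((256-i)/256 for i=0..56) = 0.001169
P(at least one match) = 1 - 0.001169 = 0.998831

0.998831


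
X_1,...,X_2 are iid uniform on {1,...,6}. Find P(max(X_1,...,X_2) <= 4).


P(max <= 4) = P(all X_i <= 4) = (P(X_1 <= 4))^2
= (4/6)^2 = (2/3)^2 = 4/9

4/9


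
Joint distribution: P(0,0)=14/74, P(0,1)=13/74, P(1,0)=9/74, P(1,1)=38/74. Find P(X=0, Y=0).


Read from table: P(X=0, Y=0) = 14/74 = 7/37

7/37


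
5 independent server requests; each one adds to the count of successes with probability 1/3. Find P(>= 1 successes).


P(at least one) = 1 - P(none)
P(none) = (1 - 1/3)^5 = (2/3)^5 = 32/243
P(at least one) = 1 - 32/243 = 211/243

211/243


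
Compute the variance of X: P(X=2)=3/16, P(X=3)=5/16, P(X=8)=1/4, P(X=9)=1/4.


E[X] = 89/16, E[X^2] = 637/16
Var(X) = E[X^2] - (E[X])^2 = 637/16 - (89/16)^2 = 2271/256

2271/256


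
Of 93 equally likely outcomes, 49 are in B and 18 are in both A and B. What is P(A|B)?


P(A|B) = P(A∩B)/P(B) = (18/93)/(49/93) = 18/49

18/49


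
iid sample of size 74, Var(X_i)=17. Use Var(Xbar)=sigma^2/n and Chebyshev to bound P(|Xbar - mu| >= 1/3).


Var(Xbar) = Var(X)/n = 17/74
Chebyshev: P(|Xbar-mu| >= 1/3) <= Var(Xbar)/(1/3)^2 = (17/74)/(1/9) = 153/74
Bound exceeds 1, so trivial bound: 1

1


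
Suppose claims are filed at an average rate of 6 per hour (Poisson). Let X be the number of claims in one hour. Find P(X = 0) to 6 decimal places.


P(X=0) = e^(-6) * 6^0 / 0!
≈ 0.002478752177 * 1 / 1
≈ 0.002479

0.002479


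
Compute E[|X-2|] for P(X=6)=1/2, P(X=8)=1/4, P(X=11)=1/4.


E[|X-2|] = sum(g(x)*P(x))
= 4*1/2 + 6*1/4 + 9*1/4
= 23/4

23/4


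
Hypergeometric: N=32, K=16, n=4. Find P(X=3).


P(X=3) = C(16,3)*C(16,1) / C(32,4)
= 560*16 / 35960
= 8960/35960 = 224/899

224/899


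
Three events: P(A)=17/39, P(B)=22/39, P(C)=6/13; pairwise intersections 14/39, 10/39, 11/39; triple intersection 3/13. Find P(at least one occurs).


P(A∪B∪C) = P(A)+P(B)+P(C) - P(AB)-P(AC)-P(BC) + P(ABC)
= 17/39+22/39+6/13 - 14/39-10/39-11/39 + 3/13
= 31/39

31/39


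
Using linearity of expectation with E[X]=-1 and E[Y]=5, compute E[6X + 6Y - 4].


E[6X + 6Y - 4] = 6*E[X] + 6*E[Y] - 4
= (6)*(-1) + (6)*(5) + (-4)
= -6 + 30 - 4 = 20

20


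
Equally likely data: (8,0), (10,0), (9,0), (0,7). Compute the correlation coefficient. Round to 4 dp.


Cov(X,Y) = -11.8125, Var(X) = 15.6875, Var(Y) = 9.1875
rho = Cov/(sqrt(VarX)*sqrt(VarY)) = -0.9839

-0.9839


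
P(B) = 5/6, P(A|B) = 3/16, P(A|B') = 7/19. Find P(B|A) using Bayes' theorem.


P(A) = P(A|B)P(B) + P(A|B')P(B') = 3/16*5/6 + 7/19*1/6 = 397/1824
P(B|A) = P(A|B)P(B)/P(A) = (5/32)/(397/1824) = 285/397

285/397


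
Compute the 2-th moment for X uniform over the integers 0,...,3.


E[X^2] = (1/4) * sum(x^2 for x=0..3)
= 14/4 = 7/2

7/2


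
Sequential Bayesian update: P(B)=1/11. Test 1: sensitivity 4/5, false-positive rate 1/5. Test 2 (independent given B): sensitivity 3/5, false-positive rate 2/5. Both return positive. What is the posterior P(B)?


After test 1: P(+) = 4/5*1/11 + 1/5*10/11 = 14/55
P(B|+) = (4/55)/(14/55) = 2/7
After test 2 (use post1 as new prior): P(+) = 3/5*2/7 + 2/5*5/7 = 16/35
P(B|+,+) = (6/35)/(16/35) = 3/8

3/8


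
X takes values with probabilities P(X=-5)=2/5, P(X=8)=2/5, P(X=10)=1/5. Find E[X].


E[X] = sum(x * P(x))
= -5*2/5 + 8*2/5 + 10*1/5
= 16/5

16/5


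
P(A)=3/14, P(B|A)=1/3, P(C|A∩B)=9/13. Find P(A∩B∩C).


P(A∩B∩C) = P(A) * P(B|A) * P(C|A∩B)
= 3/14 * 1/3 * 9/13
= 1/14 * 9/13 = 9/182

9/182


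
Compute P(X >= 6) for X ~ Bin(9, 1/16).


P(X>=6) = P(X=6) + P(X=7) + P(X=8) + P(X=9)
= 70875/17179869184 + 2025/17179869184 + 135/68719476736 + 1/68719476736
= 36467/8589934592

36467/8589934592


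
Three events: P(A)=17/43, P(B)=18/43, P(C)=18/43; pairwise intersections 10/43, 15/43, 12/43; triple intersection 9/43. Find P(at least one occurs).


P(A∪B∪C) = P(A)+P(B)+P(C) - P(AB)-P(AC)-P(BC) + P(ABC)
= 17/43+18/43+18/43 - 10/43-15/43-12/43 + 9/43
= 25/43

25/43


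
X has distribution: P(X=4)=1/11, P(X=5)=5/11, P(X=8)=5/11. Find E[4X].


E[4X] = sum(g(x)*P(x))
= 16*1/11 + 20*5/11 + 32*5/11
= 276/11

276/11


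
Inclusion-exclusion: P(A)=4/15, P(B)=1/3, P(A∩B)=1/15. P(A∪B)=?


P(A∪B) = P(A) + P(B) - P(A∩B)
= 4/15 + 1/3 - 1/15 = 8/15

8/15


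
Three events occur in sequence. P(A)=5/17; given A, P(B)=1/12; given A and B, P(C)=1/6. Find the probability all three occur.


P(A∩B∩C) = P(A) * P(B|A) * P(C|A∩B)
= 5/17 * 1/12 * 1/6
= 5/204 * 1/6 = 5/1224

5/1224


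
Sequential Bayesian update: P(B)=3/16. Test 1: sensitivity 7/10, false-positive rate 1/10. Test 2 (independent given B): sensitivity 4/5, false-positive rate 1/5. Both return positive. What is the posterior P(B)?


After test 1: P(+) = 7/10*3/16 + 1/10*13/16 = 17/80
P(B|+) = (21/160)/(17/80) = 21/34
After test 2 (use post1 as new prior): P(+) = 4/5*21/34 + 1/5*13/34 = 97/170
P(B|+,+) = (42/85)/(97/170) = 84/97

84/97


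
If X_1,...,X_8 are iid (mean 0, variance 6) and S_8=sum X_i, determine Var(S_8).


By independence, Var(S_n) = n*Var(X_1) = 8*6 = 48

48


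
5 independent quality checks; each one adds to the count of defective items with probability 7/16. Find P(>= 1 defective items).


P(at least one) = 1 - P(none)
P(none) = (1 - 7/16)^5 = (9/16)^5 = 59049/1048576
P(at least one) = 1 - 59049/1048576 = 989527/1048576

989527/1048576


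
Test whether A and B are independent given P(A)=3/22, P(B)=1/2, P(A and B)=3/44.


P(A)*P(B) = 3/22*1/2 = 3/44
P(A∩B) = 3/44, which equals P(A)P(B), so independent

Yes, A and B are independent


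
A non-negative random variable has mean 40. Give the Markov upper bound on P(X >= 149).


Markov: P(X >= a) <= E[X]/a
P(X >= 149) <= 40/149

40/149


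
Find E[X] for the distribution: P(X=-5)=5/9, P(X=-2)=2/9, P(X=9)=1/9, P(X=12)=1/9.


E[X] = sum(x * P(x))
= -5*5/9 - 2*2/9 + 9*1/9 + 12*1/9
= -8/9

-8/9


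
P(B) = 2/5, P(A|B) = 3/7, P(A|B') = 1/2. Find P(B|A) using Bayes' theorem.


P(A) = P(A|B)P(B) + P(A|B')P(B') = 3/7*2/5 + 1/2*3/5 = 33/70
P(B|A) = P(A|B)P(B)/P(A) = (6/35)/(33/70) = 4/11

4/11


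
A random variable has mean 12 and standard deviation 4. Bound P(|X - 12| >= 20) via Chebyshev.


k = 20/4 = 5
Chebyshev: P(|X-mu| >= k*sigma) <= 1/k^2 = 1/5^2 = 1/25

1/25


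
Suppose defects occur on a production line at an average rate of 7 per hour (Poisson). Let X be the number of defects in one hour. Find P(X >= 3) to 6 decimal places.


P(X>=3) = 1 - P(X<=2) = 1 - (e^(-7)*7^0/0! + e^(-7)*7^1/1! + e^(-7)*7^2/2!)
≈ 1 - (0.0009118820 + 0.0063831738 + 0.0223411082)
= 1 - 0.0296361640 = 0.9703638360
≈ 0.970364

0.970364


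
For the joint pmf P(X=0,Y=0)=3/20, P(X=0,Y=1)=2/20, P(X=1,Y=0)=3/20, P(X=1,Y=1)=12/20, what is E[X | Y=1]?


P(Y=1) = 14/20
E[X|Y=1] = (0*2 + 1*12)/14 = 12/14 = 6/7

6/7


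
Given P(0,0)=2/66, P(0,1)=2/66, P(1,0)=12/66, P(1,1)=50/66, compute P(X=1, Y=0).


Read from table: P(X=1, Y=0) = 12/66 = 2/11

2/11


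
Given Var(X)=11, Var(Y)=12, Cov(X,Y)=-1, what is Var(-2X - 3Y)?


Var(-2X - 3Y) = (-2)^2*Var(X) + (-3)^2*Var(Y) + 2*(-2)*(-3)*Cov(X,Y)
= 4*11 + 9*12 + 12*(-1)
= 44 + 108 - 12 = 140

140


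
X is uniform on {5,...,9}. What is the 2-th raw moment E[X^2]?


E[X^2] = (1/5) * sum(x^2 for x=5..9)
= 255/5 = 51

51


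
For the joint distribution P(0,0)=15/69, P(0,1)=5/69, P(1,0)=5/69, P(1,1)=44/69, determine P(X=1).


P(X=1) = P(1,0)+P(1,1) = 5/69 + 44/69 = 49/69

49/69


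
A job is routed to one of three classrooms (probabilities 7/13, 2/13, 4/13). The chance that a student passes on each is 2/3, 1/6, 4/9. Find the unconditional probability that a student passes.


P(A) = P(A|B1)P(B1) + P(A|B2)P(B2) + P(A|B3)P(B3)
= 2/3*7/13 + 1/6*2/13 + 4/9*4/13
= 14/39 + 1/39 + 16/117 = 61/117

61/117


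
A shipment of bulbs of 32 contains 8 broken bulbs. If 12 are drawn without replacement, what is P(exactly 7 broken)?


P(X=7) = C(8,7)*C(24,5) / C(32,12)
= 8*42504 / 225792840
= 340032/225792840 = 88/58435

88/58435


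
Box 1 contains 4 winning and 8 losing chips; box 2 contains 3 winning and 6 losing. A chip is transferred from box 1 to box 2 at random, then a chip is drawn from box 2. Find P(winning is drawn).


P(transfer winning) = 4/12 = 1/3; P(transfer losing) = 2/3
If winning transferred: Urn II has 4 winning of 10, so P(winning|winning moved) = 2/5
If losing transferred: Urn II has 3 winning of 10, so P(winning|losing moved) = 3/10
By total probability: P(winning) = 1/3*2/5 + 2/3*3/10 = 1/3

1/3


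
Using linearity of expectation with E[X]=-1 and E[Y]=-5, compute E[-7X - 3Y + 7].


E[-7X - 3Y + 7] = -7*E[X] - 3*E[Y] + 7
= (-7)*(-1) + (-3)*(-5) + (7)
= 7 + 15 + 7 = 29

29


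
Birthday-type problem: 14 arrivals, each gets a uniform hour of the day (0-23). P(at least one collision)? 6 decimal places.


P(all different) = prod((24-i)/24 for i=0..13) = 0.008128
P(at least one match) = 1 - 0.008128 = 0.991872

0.991872


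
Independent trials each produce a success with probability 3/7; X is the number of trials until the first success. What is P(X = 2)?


P(X=2) = (1-p)^1 * p = (4/7)^1 * 3/7
= 4/7 * 3/7 = 12/49

12/49


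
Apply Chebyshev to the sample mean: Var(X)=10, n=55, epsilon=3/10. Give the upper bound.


Var(Xbar) = Var(X)/n = 10/55
Chebyshev: P(|Xbar-mu| >= 3/10) <= Var(Xbar)/(3/10)^2 = (2/11)/(9/100) = 200/99
Bound exceeds 1, so trivial bound: 1

1


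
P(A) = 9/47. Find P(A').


P(A') = 1 - P(A) = 1 - 9/47 = 38/47

38/47


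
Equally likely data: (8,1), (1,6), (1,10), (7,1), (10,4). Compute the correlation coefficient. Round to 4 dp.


Cov(X,Y) = -9.5600, Var(X) = 13.8400, Var(Y) = 11.4400
rho = Cov/(sqrt(VarX)*sqrt(VarY)) = -0.7598

-0.7598


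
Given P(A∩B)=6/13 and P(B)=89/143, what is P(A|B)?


P(A|B) = P(A∩B)/P(B) = (66/143)/(89/143) = 66/89

66/89


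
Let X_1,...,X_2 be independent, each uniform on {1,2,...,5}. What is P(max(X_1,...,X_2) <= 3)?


P(max <= 3) = P(all X_i <= 3) = (P(X_1 <= 3))^2
= (3/5)^2 = 9/25

9/25


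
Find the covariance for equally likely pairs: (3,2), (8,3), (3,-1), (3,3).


E[X]=17/4, E[Y]=7/4, E[XY]=9
Cov(X,Y) = E[XY] - E[X]E[Y] = 9 - 17/4*7/4 = 25/16

25/16


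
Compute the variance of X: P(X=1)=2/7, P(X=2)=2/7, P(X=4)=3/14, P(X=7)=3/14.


E[X] = 45/14, E[X^2] = 215/14
Var(X) = E[X^2] - (E[X])^2 = 215/14 - (45/14)^2 = 985/196

985/196


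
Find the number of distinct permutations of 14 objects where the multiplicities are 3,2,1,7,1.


14! = 87178291200
Denominator: 3!=6 * 2!=2 * 1!=1 * 7!=5040 * 1!=1
Coefficient = 87178291200 / 60480 = 1441440

1441440


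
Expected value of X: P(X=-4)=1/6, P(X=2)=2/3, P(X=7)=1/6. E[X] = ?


E[X] = sum(x * P(x))
= -4*1/6 + 2*2/3 + 7*1/6
= 11/6

11/6


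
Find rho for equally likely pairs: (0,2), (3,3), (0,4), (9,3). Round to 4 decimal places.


Cov(X,Y) = 0.0000, Var(X) = 13.5000, Var(Y) = 0.5000
rho = Cov/(sqrt(VarX)*sqrt(VarY)) = 0.0000

0.0000


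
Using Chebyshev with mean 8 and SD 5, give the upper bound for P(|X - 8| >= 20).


k = 20/5 = 4
Chebyshev: P(|X-mu| >= k*sigma) <= 1/k^2 = 1/4^2 = 1/16

1/16


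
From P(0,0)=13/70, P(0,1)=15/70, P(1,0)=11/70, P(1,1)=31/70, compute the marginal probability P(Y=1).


P(Y=1) = P(0,1)+P(1,1) = 15/70 + 31/70 = 46/70 = 23/35

23/35


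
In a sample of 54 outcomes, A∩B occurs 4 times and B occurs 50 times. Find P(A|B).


P(A|B) = P(A∩B)/P(B) = (4/54)/(50/54) = 4/50 = 2/25

2/25


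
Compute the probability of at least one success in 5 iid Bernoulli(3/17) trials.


P(at least one) = 1 - P(none)
P(none) = (1 - 3/17)^5 = (14/17)^5 = 537824/1419857
P(at least one) = 1 - 537824/1419857 = 882033/1419857

882033/1419857


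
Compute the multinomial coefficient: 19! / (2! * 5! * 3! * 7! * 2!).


19! = 121645100408832000
Denominator: 2!=2 * 5!=120 * 3!=6 * 7!=5040 * 2!=2
Coefficient = 121645100408832000 / 14515200 = 8380532160

8380532160


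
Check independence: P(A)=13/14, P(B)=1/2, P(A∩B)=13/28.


P(A)*P(B) = 13/14*1/2 = 13/28
P(A∩B) = 13/28, which equals P(A)P(B), so independent

Yes, A and B are independent


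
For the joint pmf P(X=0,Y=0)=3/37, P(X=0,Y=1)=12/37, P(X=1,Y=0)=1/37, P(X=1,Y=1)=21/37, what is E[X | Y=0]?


P(Y=0) = 4/37
E[X|Y=0] = (0*3 + 1*1)/4 = 1/4

1/4


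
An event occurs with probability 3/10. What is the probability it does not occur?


P(A') = 1 - P(A) = 1 - 3/10 = 7/10

7/10


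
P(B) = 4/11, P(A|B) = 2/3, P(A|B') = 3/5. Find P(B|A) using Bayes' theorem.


P(A) = P(A|B)P(B) + P(A|B')P(B') = 2/3*4/11 + 3/5*7/11 = 103/165
P(B|A) = P(A|B)P(B)/P(A) = (8/33)/(103/165) = 40/103

40/103


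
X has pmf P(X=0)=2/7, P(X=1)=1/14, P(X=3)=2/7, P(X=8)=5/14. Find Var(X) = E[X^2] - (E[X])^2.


E[X] = 53/14, E[X^2] = 51/2
Var(X) = E[X^2] - (E[X])^2 = 51/2 - (53/14)^2 = 2189/196

2189/196


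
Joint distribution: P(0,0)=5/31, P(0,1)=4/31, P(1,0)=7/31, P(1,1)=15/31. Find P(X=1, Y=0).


Read from table: P(X=1, Y=0) = 7/31

7/31


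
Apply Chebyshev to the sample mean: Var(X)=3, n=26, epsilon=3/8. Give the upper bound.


Var(Xbar) = Var(X)/n = 3/26
Chebyshev: P(|Xbar-mu| >= 3/8) <= Var(Xbar)/(3/8)^2 = (3/26)/(9/64) = 32/39

32/39


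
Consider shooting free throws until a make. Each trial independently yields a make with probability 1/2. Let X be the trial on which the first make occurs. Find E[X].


For geometric (trials until first success), E[X] = 1/p = 1/(1/2) = 2

2


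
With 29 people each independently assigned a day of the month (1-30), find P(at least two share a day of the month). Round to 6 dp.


P(all different) = prod((30-i)/30 for i=0..28) = 0.000000
P(at least one match) = 1 - 0.000000 = 1.000000

1.000000


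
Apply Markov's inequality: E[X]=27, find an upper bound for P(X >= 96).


Markov: P(X >= a) <= E[X]/a
P(X >= 96) <= 27/96 = 9/32

9/32


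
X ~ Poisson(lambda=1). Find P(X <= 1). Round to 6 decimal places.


P(X<=1) = e^(-1)*1^0/0! + e^(-1)*1^1/1!
≈ 0.3678794412 + 0.3678794412
= 0.7357588824
≈ 0.735759

0.735759


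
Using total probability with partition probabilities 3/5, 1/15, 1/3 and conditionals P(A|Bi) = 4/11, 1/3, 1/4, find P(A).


P(A) = P(A|B1)P(B1) + P(A|B2)P(B2) + P(A|B3)P(B3)
= 4/11*3/5 + 1/3*1/15 + 1/4*1/3
= 12/55 + 1/45 + 1/12 = 641/1980

641/1980


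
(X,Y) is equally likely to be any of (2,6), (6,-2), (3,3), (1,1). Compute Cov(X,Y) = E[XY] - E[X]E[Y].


E[X]=3, E[Y]=2, E[XY]=5/2
Cov(X,Y) = E[XY] - E[X]E[Y] = 5/2 - 3*2 = -7/2

-7/2


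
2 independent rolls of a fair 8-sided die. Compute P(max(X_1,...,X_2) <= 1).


P(max <= 1) = P(all X_i <= 1) = (P(X_1 <= 1))^2
= (1/8)^2 = 1/64

1/64


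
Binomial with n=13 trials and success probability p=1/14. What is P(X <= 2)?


P(X<=2) = P(X=0) + P(X=1) + P(X=2)
= 302875106592253/793714773254144 + 302875106592253/793714773254144 + 69894255367443/396857386627072
= 23298085122481/24803586664192

23298085122481/24803586664192


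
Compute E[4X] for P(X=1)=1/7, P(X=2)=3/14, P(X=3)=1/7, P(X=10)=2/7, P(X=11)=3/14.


E[4X] = sum(g(x)*P(x))
= 4*1/7 + 8*3/14 + 12*1/7 + 40*2/7 + 44*3/14
= 174/7

174/7


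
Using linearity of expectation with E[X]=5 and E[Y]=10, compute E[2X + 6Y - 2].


E[2X + 6Y - 2] = 2*E[X] + 6*E[Y] - 2
= (2)*(5) + (6)*(10) + (-2)
= 10 + 60 - 2 = 68

68


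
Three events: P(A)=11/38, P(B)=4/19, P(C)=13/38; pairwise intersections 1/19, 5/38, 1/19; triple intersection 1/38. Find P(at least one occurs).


P(A∪B∪C) = P(A)+P(B)+P(C) - P(AB)-P(AC)-P(BC) + P(ABC)
= 11/38+4/19+13/38 - 1/19-5/38-1/19 + 1/38
= 12/19

12/19


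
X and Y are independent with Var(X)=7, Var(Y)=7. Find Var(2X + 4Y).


Independence => Cov(X,Y)=0
Var(2X + 4Y) = 2^2*Var(X) + 4^2*Var(Y)
= 4*7 + 16*7 = 140

140


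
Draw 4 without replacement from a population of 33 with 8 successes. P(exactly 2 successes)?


P(X=2) = C(8,2)*C(25,2) / C(33,4)
= 28*300 / 40920
= 8400/40920 = 70/341

70/341


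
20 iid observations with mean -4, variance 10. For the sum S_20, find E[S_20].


E[S_n] = n*E[X_1] = 20*-4 = -80

-80


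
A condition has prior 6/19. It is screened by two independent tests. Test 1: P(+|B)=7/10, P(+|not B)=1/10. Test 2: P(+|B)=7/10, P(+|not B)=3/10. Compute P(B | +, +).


After test 1: P(+) = 7/10*6/19 + 1/10*13/19 = 11/38
P(B|+) = (21/95)/(11/38) = 42/55
After test 2 (use post1 as new prior): P(+) = 7/10*42/55 + 3/10*13/55 = 333/550
P(B|+,+) = (147/275)/(333/550) = 98/111

98/111


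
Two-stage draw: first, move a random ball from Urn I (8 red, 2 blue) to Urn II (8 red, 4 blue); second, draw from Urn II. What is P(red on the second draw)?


P(transfer red) = 8/10 = 4/5; P(transfer blue) = 1/5
If red transferred: Urn II has 9 red of 13, so P(red|red moved) = 9/13
If blue transferred: Urn II has 8 red of 13, so P(red|blue moved) = 8/13
By total probability: P(red) = 4/5*9/13 + 1/5*8/13 = 44/65

44/65


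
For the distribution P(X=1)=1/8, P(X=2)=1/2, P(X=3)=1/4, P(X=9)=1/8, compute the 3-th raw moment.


E[X^3] = sum(x^3 * P(x))
= 1*1/8 + 8*1/2 + 27*1/4 + 729*1/8
= 102

102


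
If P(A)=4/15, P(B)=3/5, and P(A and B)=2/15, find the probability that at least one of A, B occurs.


P(A∪B) = P(A) + P(B) - P(A∩B)
= 4/15 + 3/5 - 2/15 = 11/15

11/15


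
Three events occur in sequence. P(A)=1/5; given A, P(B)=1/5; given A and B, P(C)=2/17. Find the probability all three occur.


P(A∩B∩C) = P(A) * P(B|A) * P(C|A∩B)
= 1/5 * 1/5 * 2/17
= 1/25 * 2/17 = 2/425

2/425


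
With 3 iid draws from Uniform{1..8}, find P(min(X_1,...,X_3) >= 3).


P(min >= 3) = P(all X_i >= 3) = (P(X_1 >= 3))^3
= (6/8)^3 = (3/4)^3 = 27/64

27/64


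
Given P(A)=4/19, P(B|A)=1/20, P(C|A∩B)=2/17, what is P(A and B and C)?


P(A∩B∩C) = P(A) * P(B|A) * P(C|A∩B)
= 4/19 * 1/20 * 2/17
= 1/95 * 2/17 = 2/1615

2/1615


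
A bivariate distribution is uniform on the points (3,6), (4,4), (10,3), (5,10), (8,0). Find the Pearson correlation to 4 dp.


Cov(X,Y) = -4.8000, Var(X) = 6.8000, Var(Y) = 11.0400
rho = Cov/(sqrt(VarX)*sqrt(VarY)) = -0.5540

-0.5540


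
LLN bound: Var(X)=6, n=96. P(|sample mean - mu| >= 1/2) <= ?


Var(Xbar) = Var(X)/n = 6/96
Chebyshev: P(|Xbar-mu| >= 1/2) <= Var(Xbar)/(1/2)^2 = (1/16)/(1/4) = 1/4

1/4


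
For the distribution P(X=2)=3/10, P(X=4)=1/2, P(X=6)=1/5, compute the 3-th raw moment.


E[X^3] = sum(x^3 * P(x))
= 8*3/10 + 64*1/2 + 216*1/5
= 388/5

388/5


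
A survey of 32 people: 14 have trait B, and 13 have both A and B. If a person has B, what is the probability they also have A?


P(A|B) = P(A∩B)/P(B) = (13/32)/(14/32) = 13/14

13/14


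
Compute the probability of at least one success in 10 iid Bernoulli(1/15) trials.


P(at least one) = 1 - P(none)
P(none) = (1 - 1/15)^10 = (14/15)^10 = 289254654976/576650390625
P(at least one) = 1 - 289254654976/576650390625 = 287395735649/576650390625

287395735649/576650390625


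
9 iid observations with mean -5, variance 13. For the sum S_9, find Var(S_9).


By independence, Var(S_n) = n*Var(X_1) = 9*13 = 117

117


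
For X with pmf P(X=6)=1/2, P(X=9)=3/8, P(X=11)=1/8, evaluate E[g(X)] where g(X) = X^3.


E[X^3] = sum(g(x)*P(x))
= 216*1/2 + 729*3/8 + 1331*1/8
= 2191/4

2191/4


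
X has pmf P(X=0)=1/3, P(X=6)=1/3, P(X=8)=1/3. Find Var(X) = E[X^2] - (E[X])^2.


E[X] = 14/3, E[X^2] = 100/3
Var(X) = E[X^2] - (E[X])^2 = 100/3 - (14/3)^2 = 104/9

104/9


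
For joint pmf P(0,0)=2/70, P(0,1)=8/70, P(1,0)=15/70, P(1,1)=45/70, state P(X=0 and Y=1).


Read from table: P(X=0, Y=1) = 8/70 = 4/35

4/35


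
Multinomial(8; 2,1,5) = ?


8! = 40320
Denominator: 2!=2 * 1!=1 * 5!=120
Coefficient = 40320 / 240 = 168

168


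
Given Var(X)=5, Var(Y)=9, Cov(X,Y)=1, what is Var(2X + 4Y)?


Var(2X + 4Y) = 2^2*Var(X) + 4^2*Var(Y) + 2*2*4*Cov(X,Y)
= 4*5 + 16*9 + 16*1
= 20 + 144 + 16 = 180

180


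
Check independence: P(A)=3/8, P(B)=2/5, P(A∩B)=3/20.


P(A)*P(B) = 3/8*2/5 = 3/20
P(A∩B) = 3/20, which equals P(A)P(B), so independent

Yes, A and B are independent


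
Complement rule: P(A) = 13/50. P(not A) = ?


P(A') = 1 - P(A) = 1 - 13/50 = 37/50

37/50


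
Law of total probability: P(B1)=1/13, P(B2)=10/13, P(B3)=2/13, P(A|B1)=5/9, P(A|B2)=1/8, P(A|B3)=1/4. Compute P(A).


P(A) = P(A|B1)P(B1) + P(A|B2)P(B2) + P(A|B3)P(B3)
= 5/9*1/13 + 1/8*10/13 + 1/4*2/13
= 5/117 + 5/52 + 1/26 = 83/468

83/468


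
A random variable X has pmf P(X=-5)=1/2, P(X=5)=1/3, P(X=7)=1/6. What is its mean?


E[X] = sum(x * P(x))
= -5*1/2 + 5*1/3 + 7*1/6
= 1/3

1/3


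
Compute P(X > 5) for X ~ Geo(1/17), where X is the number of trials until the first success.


P(X > 5) = P(first 5 trials all fail) = (1-p)^5 = (16/17)^5 = 1048576/1419857

1048576/1419857


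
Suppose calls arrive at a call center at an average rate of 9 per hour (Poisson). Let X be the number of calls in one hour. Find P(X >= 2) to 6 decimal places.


P(X>=2) = 1 - P(X<=1) = 1 - (e^(-9)*9^0/0! + e^(-9)*9^1/1!)
≈ 1 - (0.0001234098 + 0.0011106882)
= 1 - 0.0012340980 = 0.9987659020
≈ 0.998766

0.998766


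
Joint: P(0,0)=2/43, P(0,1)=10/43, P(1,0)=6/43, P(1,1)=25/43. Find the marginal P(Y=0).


P(Y=0) = P(0,0)+P(1,0) = 2/43 + 6/43 = 8/43

8/43


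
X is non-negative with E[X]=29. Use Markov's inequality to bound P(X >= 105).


Markov: P(X >= a) <= E[X]/a
P(X >= 105) <= 29/105

29/105


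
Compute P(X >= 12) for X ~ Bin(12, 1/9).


P(X>=12) = P(X=12)
= 1/282429536481
= 1/282429536481

1/282429536481


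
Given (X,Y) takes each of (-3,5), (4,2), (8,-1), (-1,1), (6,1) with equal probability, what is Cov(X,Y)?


E[X]=14/5, E[Y]=8/5, E[XY]=-2
Cov(X,Y) = E[XY] - E[X]E[Y] = -2 - 14/5*8/5 = -162/25

-162/25


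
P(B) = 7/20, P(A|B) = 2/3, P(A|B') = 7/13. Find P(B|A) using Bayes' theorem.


P(A) = P(A|B)P(B) + P(A|B')P(B') = 2/3*7/20 + 7/13*13/20 = 7/12
P(B|A) = P(A|B)P(B)/P(A) = (7/30)/(7/12) = 2/5

2/5


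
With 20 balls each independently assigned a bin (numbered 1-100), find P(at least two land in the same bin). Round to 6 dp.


P(all different) = prod((100-i)/100 for i=0..19) = 0.130400
P(at least one match) = 1 - 0.130400 = 0.869600

0.869600


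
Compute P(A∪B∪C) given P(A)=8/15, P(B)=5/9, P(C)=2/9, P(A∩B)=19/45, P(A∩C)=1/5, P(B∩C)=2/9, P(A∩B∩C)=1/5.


P(A∪B∪C) = P(A)+P(B)+P(C) - P(AB)-P(AC)-P(BC) + P(ABC)
= 8/15+5/9+2/9 - 19/45-1/5-2/9 + 1/5
= 2/3

2/3


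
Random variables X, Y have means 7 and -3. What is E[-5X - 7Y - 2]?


E[-5X - 7Y - 2] = -5*E[X] - 7*E[Y] - 2
= (-5)*(7) + (-7)*(-3) + (-2)
= -35 + 21 - 2 = -16

-16


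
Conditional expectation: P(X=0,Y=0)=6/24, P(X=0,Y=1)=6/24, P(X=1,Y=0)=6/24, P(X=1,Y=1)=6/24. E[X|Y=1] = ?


P(Y=1) = 12/24
E[X|Y=1] = (0*6 + 1*6)/12 = 6/12 = 1/2

1/2


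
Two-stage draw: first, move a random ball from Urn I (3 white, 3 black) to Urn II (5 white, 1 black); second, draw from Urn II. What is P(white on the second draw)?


P(transfer white) = 3/6 = 1/2; P(transfer black) = 1/2
If white transferred: Urn II has 6 white of 7, so P(white|white moved) = 6/7
If black transferred: Urn II has 5 white of 7, so P(white|black moved) = 5/7
By total probability: P(white) = 1/2*6/7 + 1/2*5/7 = 11/14

11/14


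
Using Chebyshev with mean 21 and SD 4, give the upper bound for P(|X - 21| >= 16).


k = 16/4 = 4
Chebyshev: P(|X-mu| >= k*sigma) <= 1/k^2 = 1/4^2 = 1/16

1/16


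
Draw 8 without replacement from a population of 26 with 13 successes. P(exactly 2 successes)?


P(X=2) = C(13,2)*C(13,6) / C(26,8)
= 78*1716 / 1562275
= 133848/1562275 = 936/10925

936/10925


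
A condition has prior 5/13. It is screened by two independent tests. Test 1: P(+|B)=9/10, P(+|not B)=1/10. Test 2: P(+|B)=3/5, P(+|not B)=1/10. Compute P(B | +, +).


After test 1: P(+) = 9/10*5/13 + 1/10*8/13 = 53/130
P(B|+) = (9/26)/(53/130) = 45/53
After test 2 (use post1 as new prior): P(+) = 3/5*45/53 + 1/10*8/53 = 139/265
P(B|+,+) = (27/53)/(139/265) = 135/139

135/139


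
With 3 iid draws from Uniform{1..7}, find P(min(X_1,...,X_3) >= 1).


P(min >= 1) = P(all X_i >= 1) = (P(X_1 >= 1))^3
= (7/7)^3 = 1^3 = 1

1


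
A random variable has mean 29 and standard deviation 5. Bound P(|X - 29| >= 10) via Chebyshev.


k = 10/5 = 2
Chebyshev: P(|X-mu| >= k*sigma) <= 1/k^2 = 1/2^2 = 1/4

1/4


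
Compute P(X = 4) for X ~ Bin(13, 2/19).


P(X=4) = C(13,4) * p^4 * (1-p)^9
= 715 * 16/130321 * 118587876497/322687697779
= 1356645307125680/42052983462257059

1356645307125680/42052983462257059


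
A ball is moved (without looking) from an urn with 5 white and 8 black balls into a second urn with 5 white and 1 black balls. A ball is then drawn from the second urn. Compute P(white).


P(transfer white) = 5/13; P(transfer black) = 8/13
If white transferred: Urn II has 6 white of 7, so P(white|white moved) = 6/7
If black transferred: Urn II has 5 white of 7, so P(white|black moved) = 5/7
By total probability: P(white) = 5/13*6/7 + 8/13*5/7 = 10/13

10/13


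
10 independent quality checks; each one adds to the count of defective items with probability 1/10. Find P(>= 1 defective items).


P(at least one) = 1 - P(none)
P(none) = (1 - 1/10)^10 = (9/10)^10 = 3486784401/10000000000
P(at least one) = 1 - 3486784401/10000000000 = 6513215599/10000000000

6513215599/10000000000


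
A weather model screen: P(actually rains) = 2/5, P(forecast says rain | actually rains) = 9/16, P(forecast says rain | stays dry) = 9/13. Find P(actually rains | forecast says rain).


P(A) = P(A|B)P(B) + P(A|B')P(B') = 9/16*2/5 + 9/13*3/5 = 333/520
P(B|A) = P(A|B)P(B)/P(A) = (9/40)/(333/520) = 13/37

13/37


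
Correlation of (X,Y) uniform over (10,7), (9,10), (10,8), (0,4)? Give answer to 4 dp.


Cov(X,Y) = 7.4375, Var(X) = 17.6875, Var(Y) = 4.6875
rho = Cov/(sqrt(VarX)*sqrt(VarY)) = 0.8168

0.8168


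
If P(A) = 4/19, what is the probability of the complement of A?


P(A') = 1 - P(A) = 1 - 4/19 = 15/19

15/19


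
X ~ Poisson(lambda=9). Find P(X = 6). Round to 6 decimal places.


P(X=6) = e^(-9) * 9^6 / 6!
≈ 0.0001234098041 * 531441 / 720
≈ 0.091090

0.091090


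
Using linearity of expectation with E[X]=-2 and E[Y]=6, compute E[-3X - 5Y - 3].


E[-3X - 5Y - 3] = -3*E[X] - 5*E[Y] - 3
= (-3)*(-2) + (-5)*(6) + (-3)
= 6 - 30 - 3 = -27

-27


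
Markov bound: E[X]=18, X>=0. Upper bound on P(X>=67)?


Markov: P(X >= a) <= E[X]/a
P(X >= 67) <= 18/67

18/67


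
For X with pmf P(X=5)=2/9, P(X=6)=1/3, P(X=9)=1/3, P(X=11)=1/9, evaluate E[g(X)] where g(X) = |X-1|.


E[|X-1|] = sum(g(x)*P(x))
= 4*2/9 + 5*1/3 + 8*1/3 + 10*1/9
= 19/3

19/3


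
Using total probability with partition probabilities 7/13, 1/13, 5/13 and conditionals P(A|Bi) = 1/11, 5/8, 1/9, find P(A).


P(A) = P(A|B1)P(B1) + P(A|B2)P(B2) + P(A|B3)P(B3)
= 1/11*7/13 + 5/8*1/13 + 1/9*5/13
= 7/143 + 5/104 + 5/117 = 1439/10296

1439/10296


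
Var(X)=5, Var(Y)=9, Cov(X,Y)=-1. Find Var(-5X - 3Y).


Var(-5X - 3Y) = (-5)^2*Var(X) + (-3)^2*Var(Y) + 2*(-5)*(-3)*Cov(X,Y)
= 25*5 + 9*9 + 30*(-1)
= 125 + 81 - 30 = 176

176


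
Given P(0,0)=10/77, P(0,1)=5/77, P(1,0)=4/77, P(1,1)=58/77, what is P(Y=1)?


P(Y=1) = P(0,1)+P(1,1) = 5/77 + 58/77 = 63/77 = 9/11

9/11


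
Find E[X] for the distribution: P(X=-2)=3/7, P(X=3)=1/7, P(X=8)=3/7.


E[X] = sum(x * P(x))
= -2*3/7 + 3*1/7 + 8*3/7
= 3

3


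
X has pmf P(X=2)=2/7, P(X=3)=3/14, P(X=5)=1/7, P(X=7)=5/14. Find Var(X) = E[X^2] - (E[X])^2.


E[X] = 31/7, E[X^2] = 169/7
Var(X) = E[X^2] - (E[X])^2 = 169/7 - (31/7)^2 = 222/49

222/49


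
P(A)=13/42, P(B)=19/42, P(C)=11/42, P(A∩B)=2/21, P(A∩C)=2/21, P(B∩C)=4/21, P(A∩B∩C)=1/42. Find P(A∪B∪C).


P(A∪B∪C) = P(A)+P(B)+P(C) - P(AB)-P(AC)-P(BC) + P(ABC)
= 13/42+19/42+11/42 - 2/21-2/21-4/21 + 1/42
= 2/3

2/3


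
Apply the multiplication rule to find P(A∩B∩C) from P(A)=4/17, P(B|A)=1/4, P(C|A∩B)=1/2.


P(A∩B∩C) = P(A) * P(B|A) * P(C|A∩B)
= 4/17 * 1/4 * 1/2
= 1/17 * 1/2 = 1/34

1/34


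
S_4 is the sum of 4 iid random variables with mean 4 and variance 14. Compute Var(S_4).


By independence, Var(S_n) = n*Var(X_1) = 4*14 = 56

56


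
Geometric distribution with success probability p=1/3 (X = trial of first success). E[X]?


For geometric (trials until first success), E[X] = 1/p = 1/(1/3) = 3

3


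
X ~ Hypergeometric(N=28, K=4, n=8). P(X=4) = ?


P(X=4) = C(4,4)*C(24,4) / C(28,8)
= 1*10626 / 3108105
= 10626/3108105 = 2/585

2/585


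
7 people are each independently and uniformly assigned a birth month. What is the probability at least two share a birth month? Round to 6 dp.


P(all different) = prod((12-i)/12 for i=0..6) = 0.111400
P(at least one match) = 1 - 0.111400 = 0.888600

0.888600


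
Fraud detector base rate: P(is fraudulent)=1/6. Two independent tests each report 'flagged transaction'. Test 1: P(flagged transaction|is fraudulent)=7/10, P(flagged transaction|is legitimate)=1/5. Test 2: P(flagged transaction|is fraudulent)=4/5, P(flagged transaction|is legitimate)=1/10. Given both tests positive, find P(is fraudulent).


After test 1: P(+) = 7/10*1/6 + 1/5*5/6 = 17/60
P(B|+) = (7/60)/(17/60) = 7/17
After test 2 (use post1 as new prior): P(+) = 4/5*7/17 + 1/10*10/17 = 33/85
P(B|+,+) = (28/85)/(33/85) = 28/33

28/33


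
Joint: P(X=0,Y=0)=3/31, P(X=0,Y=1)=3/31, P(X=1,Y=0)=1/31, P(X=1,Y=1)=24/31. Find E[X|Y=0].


P(Y=0) = 4/31
E[X|Y=0] = (0*3 + 1*1)/4 = 1/4

1/4


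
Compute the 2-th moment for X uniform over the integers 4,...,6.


E[X^2] = (1/3) * sum(x^2 for x=4..6)
= 77/3

77/3
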